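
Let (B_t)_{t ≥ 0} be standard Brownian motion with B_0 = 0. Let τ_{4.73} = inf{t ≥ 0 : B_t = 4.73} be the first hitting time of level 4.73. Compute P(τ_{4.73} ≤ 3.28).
P(τ_{4.73} ≤ 3.28) = 2(1 − Φ(4.73/√3.28)) = 2(1 − Φ(2.6117)) ≈ 0.0090

By the reflection principle for standard BM, P(τ_b ≤ t) = 2 · P(B_t ≥ b). Since B_t ~ N(0, t), P(B_t ≥ 4.73) = 1 − Φ(4.73/√t) = 1 − Φ(4.73/√3.28) = 1 − Φ(2.6117) ≈ 0.00450. Doubling: P(τ_{4.73} ≤ 3.28) ≈ 2 · 0.00450 = 0.00900 ≈ 0.0090.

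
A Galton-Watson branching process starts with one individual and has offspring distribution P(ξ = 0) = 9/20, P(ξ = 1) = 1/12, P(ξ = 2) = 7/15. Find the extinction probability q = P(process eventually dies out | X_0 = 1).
q = 27/28

The pgf is f(s) = 9/20 + 1/12·s + 7/15·s². The extinction probability q is the smallest fixed point of f in [0, 1]. Setting s = f(s):
  7/15·s² + (1/12 − 1)·s + 9/20 = 0
  7/15·s² − (9/20 + 7/15)·s + 9/20 = 0
which factors as (s − 1)·(7/15·s − 9/20) = 0, giving roots s = 1 and s = (9/20)/(7/15) = 27/28.
Mean offspring μ = 1/12 + 2·7/15 = 61/60 > 1 (supercritical), so q < 1. The extinction probability is the smaller root: q = (9/20)/(7/15) = 27/28.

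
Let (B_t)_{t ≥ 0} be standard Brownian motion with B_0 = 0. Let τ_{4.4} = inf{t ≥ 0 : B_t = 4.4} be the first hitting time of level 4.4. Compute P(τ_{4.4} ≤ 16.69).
P(τ_{4.4} ≤ 16.69) = 2(1 − Φ(4.4/√16.69)) = 2(1 − Φ(1.0770)) ≈ 0.2815

By the reflection principle for standard BM, P(τ_b ≤ t) = 2 · P(B_t ≥ b). Since B_t ~ N(0, t), P(B_t ≥ 4.4) = 1 − Φ(4.4/√t) = 1 − Φ(4.4/√16.69) = 1 − Φ(1.0770) ≈ 0.14074. Doubling: P(τ_{4.4} ≤ 16.69) ≈ 2 · 0.14074 = 0.28148 ≈ 0.2815.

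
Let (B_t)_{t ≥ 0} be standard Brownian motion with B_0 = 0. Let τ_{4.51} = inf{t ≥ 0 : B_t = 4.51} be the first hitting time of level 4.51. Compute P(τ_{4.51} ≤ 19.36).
P(τ_{4.51} ≤ 19.36) = 2(1 − Φ(4.51/√19.36)) = 2(1 − Φ(1.0250)) ≈ 0.3054

By the reflection principle for standard BM, P(τ_b ≤ t) = 2 · P(B_t ≥ b). Since B_t ~ N(0, t), P(B_t ≥ 4.51) = 1 − Φ(4.51/√t) = 1 − Φ(4.51/√19.36) = 1 − Φ(1.0250) ≈ 0.15268. Doubling: P(τ_{4.51} ≤ 19.36) ≈ 2 · 0.15268 = 0.30536 ≈ 0.3054.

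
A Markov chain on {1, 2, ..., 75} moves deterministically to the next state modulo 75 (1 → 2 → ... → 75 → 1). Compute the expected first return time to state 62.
E[T_62 | X_0 = 62] = 75

The chain cycles deterministically, so starting at state 62 it returns in exactly 75 steps. Equivalently, the stationary distribution is uniform π_j = 1/75 for every state j, so by Kac's formula E[T_62] = 1/π_62 = 75.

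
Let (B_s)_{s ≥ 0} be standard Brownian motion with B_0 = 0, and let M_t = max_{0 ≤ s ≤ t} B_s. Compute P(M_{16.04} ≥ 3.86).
P(M_{16.04} ≥ 3.86) = 2·P(B_{16.04} ≥ 3.86) = 2(1 − Φ(3.86/√16.04)) ≈ 0.3351

By the reflection principle for Brownian motion, P(M_t ≥ a) = 2 · P(B_t ≥ a) for a ≥ 0. Since B_t ~ N(0, t), P(B_t ≥ 3.86) = 1 − Φ(3.86/√t) = 1 − Φ(3.86/√16.04) = 1 − Φ(0.9638). So
  P(M_{16.04} ≥ 3.86) = 2(1 − Φ(0.9638)) ≈ 0.3351.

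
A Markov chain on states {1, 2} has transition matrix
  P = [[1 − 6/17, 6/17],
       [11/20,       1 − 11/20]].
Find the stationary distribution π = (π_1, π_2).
π_1 = 187/307, π_2 = 120/307

Solve πP = π with π_1 + π_2 = 1. From πP = π: π_1 · (1 − 6/17) + π_2 · 11/20 = π_1 ⇒ π_2 · 11/20 = π_1 · 6/17 ⇒ π_2/π_1 = (6/17)/(11/20) = 120/187. Together with π_1 + π_2 = 1:
  π_1 = (11/20)/(6/17 + 11/20) = (11/20)/(307/340) = 187/307,
  π_2 = (6/17)/(6/17 + 11/20) = (6/17)/(307/340) = 120/307.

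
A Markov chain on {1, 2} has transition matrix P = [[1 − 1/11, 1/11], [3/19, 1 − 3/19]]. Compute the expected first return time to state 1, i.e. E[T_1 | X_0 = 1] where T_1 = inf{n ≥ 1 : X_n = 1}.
E[T_1 | X_0 = 1] = 1/π_1 = 52/33

For an irreducible recurrent Markov chain with stationary distribution π, E[T_i | X_0 = i] = 1/π_i (Kac's formula). Here π_1 = (3/19)/(1/11 + 3/19) = (3/19)/(52/209) = 33/52, so E[T_1 | X_0 = 1] = 1/π_1 = (1/11 + 3/19)/(3/19) = (52/209)/(3/19) = 52/33.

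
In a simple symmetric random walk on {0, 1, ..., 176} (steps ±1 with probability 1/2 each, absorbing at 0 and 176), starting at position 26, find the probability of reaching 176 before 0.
P(hit 176 before 0) = 26/176 = 13/88

Let u_k = P(hit 176 before 0 | start at k). Then u_0 = 0, u_176 = 1, and u_k = u_{k-1}/2 + u_{k+1}/2 for 1 ≤ k ≤ 175. This harmonic recurrence is solved by u_k = k/176, giving u_26 = 26/176 = 13/88.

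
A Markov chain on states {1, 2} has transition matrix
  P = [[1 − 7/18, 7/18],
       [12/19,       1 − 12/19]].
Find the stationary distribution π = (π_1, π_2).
π_1 = 216/349, π_2 = 133/349

Solve πP = π with π_1 + π_2 = 1. From πP = π: π_1 · (1 − 7/18) + π_2 · 12/19 = π_1 ⇒ π_2 · 12/19 = π_1 · 7/18 ⇒ π_2/π_1 = (7/18)/(12/19) = 133/216. Together with π_1 + π_2 = 1:
  π_1 = (12/19)/(7/18 + 12/19) = (12/19)/(349/342) = 216/349,
  π_2 = (7/18)/(7/18 + 12/19) = (7/18)/(349/342) = 133/349.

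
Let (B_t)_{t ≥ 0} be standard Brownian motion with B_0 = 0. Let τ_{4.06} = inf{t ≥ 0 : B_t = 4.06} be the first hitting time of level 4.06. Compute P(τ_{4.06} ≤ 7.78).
P(τ_{4.06} ≤ 7.78) = 2(1 − Φ(4.06/√7.78)) = 2(1 − Φ(1.4556)) ≈ 0.1455

By the reflection principle for standard BM, P(τ_b ≤ t) = 2 · P(B_t ≥ b). Since B_t ~ N(0, t), P(B_t ≥ 4.06) = 1 − Φ(4.06/√t) = 1 − Φ(4.06/√7.78) = 1 − Φ(1.4556) ≈ 0.07275. Doubling: P(τ_{4.06} ≤ 7.78) ≈ 2 · 0.07275 = 0.14550 ≈ 0.1455.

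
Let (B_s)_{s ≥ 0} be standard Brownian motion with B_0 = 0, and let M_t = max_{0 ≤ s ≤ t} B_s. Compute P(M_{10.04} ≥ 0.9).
P(M_{10.04} ≥ 0.9) = 2·P(B_{10.04} ≥ 0.9) = 2(1 − Φ(0.9/√10.04)) ≈ 0.7764

By the reflection principle for Brownian motion, P(M_t ≥ a) = 2 · P(B_t ≥ a) for a ≥ 0. Since B_t ~ N(0, t), P(B_t ≥ 0.9) = 1 − Φ(0.9/√t) = 1 − Φ(0.9/√10.04) = 1 − Φ(0.2840). So
  P(M_{10.04} ≥ 0.9) = 2(1 − Φ(0.2840)) ≈ 0.7764.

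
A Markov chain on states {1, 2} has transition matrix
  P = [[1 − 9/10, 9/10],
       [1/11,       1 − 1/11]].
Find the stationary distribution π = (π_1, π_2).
π_1 = 10/109, π_2 = 99/109

Solve πP = π with π_1 + π_2 = 1. From πP = π: π_1 · (1 − 9/10) + π_2 · 1/11 = π_1 ⇒ π_2 · 1/11 = π_1 · 9/10 ⇒ π_2/π_1 = (9/10)/(1/11) = 99/10. Together with π_1 + π_2 = 1:
  π_1 = (1/11)/(9/10 + 1/11) = (1/11)/(109/110) = 10/109,
  π_2 = (9/10)/(9/10 + 1/11) = (9/10)/(109/110) = 99/109.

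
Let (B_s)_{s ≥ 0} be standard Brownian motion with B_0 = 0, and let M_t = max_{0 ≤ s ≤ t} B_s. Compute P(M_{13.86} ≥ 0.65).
P(M_{13.86} ≥ 0.65) = 2·P(B_{13.86} ≥ 0.65) = 2(1 − Φ(0.65/√13.86)) ≈ 0.8614

By the reflection principle for Brownian motion, P(M_t ≥ a) = 2 · P(B_t ≥ a) for a ≥ 0. Since B_t ~ N(0, t), P(B_t ≥ 0.65) = 1 − Φ(0.65/√t) = 1 − Φ(0.65/√13.86) = 1 − Φ(0.1746). So
  P(M_{13.86} ≥ 0.65) = 2(1 − Φ(0.1746)) ≈ 0.8614.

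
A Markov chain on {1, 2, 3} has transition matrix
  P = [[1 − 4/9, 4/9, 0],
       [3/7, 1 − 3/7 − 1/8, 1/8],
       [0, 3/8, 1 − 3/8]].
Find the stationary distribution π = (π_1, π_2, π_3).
π = (81/193, 84/193, 28/193)

This is a birth-death chain on three states, which satisfies detailed balance: π_1 · P_{12} = π_2 · P_{21} and π_2 · P_{23} = π_3 · P_{32}.
From π_1 · 4/9 = π_2 · 3/7: π_2/π_1 = (4/9)/(3/7) = 28/27.
From π_2 · 1/8 = π_3 · 3/8: π_3/π_2 = (1/8)/(3/8) = 1/3.
Take π_1 proportional to 1; then unnormalized π = (1, 28/27, 28/81). Normalize by dividing by the sum 193/81:
  π = (81/193, 84/193, 28/193).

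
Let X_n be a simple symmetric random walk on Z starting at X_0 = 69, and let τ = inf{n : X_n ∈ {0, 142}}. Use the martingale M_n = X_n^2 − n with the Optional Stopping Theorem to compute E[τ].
E[τ] = 5037

M_n = X_n^2 − n is a martingale (since E[X_{n+1}^2 | F_n] = X_n^2 + 1). By OST (τ has finite mean in a bounded region), E[M_τ] = E[M_0] = X_0^2 − 0 = 69^2 = 4761. Also E[M_τ] = E[X_τ^2] − E[τ]. The walk exits at 0 or 142, with P(hit 142 first) = 69/142, so E[X_τ^2] = 142^2 · 69/142 + 0 = 9798. Thus E[τ] = E[X_τ^2] − E[M_τ] = 9798 − 4761 = 5037 = 69(142 − 69) = 5037.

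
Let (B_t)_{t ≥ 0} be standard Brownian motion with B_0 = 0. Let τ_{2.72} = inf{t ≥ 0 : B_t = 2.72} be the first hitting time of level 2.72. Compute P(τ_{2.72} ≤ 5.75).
P(τ_{2.72} ≤ 5.75) = 2(1 − Φ(2.72/√5.75)) = 2(1 − Φ(1.1343)) ≈ 0.2567

By the reflection principle for standard BM, P(τ_b ≤ t) = 2 · P(B_t ≥ b). Since B_t ~ N(0, t), P(B_t ≥ 2.72) = 1 − Φ(2.72/√t) = 1 − Φ(2.72/√5.75) = 1 − Φ(1.1343) ≈ 0.12833. Doubling: P(τ_{2.72} ≤ 5.75) ≈ 2 · 0.12833 = 0.25666 ≈ 0.2567.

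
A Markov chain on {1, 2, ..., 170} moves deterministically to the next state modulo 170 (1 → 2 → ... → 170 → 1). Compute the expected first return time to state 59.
E[T_59 | X_0 = 59] = 170

The chain cycles deterministically, so starting at state 59 it returns in exactly 170 steps. Equivalently, the stationary distribution is uniform π_j = 1/170 for every state j, so by Kac's formula E[T_59] = 1/π_59 = 170.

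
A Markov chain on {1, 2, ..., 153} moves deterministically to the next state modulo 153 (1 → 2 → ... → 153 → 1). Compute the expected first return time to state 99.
E[T_99 | X_0 = 99] = 153

The chain cycles deterministically, so starting at state 99 it returns in exactly 153 steps. Equivalently, the stationary distribution is uniform π_j = 1/153 for every state j, so by Kac's formula E[T_99] = 1/π_99 = 153.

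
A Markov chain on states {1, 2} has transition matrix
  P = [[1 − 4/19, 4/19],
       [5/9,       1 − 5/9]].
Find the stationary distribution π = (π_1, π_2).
π_1 = 95/131, π_2 = 36/131

Solve πP = π with π_1 + π_2 = 1. From πP = π: π_1 · (1 − 4/19) + π_2 · 5/9 = π_1 ⇒ π_2 · 5/9 = π_1 · 4/19 ⇒ π_2/π_1 = (4/19)/(5/9) = 36/95. Together with π_1 + π_2 = 1:
  π_1 = (5/9)/(4/19 + 5/9) = (5/9)/(131/171) = 95/131,
  π_2 = (4/19)/(4/19 + 5/9) = (4/19)/(131/171) = 36/131.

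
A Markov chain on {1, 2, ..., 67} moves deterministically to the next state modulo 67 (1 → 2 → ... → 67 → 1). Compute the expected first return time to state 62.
E[T_62 | X_0 = 62] = 67

The chain cycles deterministically, so starting at state 62 it returns in exactly 67 steps. Equivalently, the stationary distribution is uniform π_j = 1/67 for every state j, so by Kac's formula E[T_62] = 1/π_62 = 67.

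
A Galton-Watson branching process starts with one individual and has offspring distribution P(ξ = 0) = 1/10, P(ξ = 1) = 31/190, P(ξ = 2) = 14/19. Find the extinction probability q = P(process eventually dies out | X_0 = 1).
q = 19/140

The pgf is f(s) = 1/10 + 31/190·s + 14/19·s². The extinction probability q is the smallest fixed point of f in [0, 1]. Setting s = f(s):
  14/19·s² + (31/190 − 1)·s + 1/10 = 0
  14/19·s² − (1/10 + 14/19)·s + 1/10 = 0
which factors as (s − 1)·(14/19·s − 1/10) = 0, giving roots s = 1 and s = (1/10)/(14/19) = 19/140.
Mean offspring μ = 31/190 + 2·14/19 = 311/190 > 1 (supercritical), so q < 1. The extinction probability is the smaller root: q = (1/10)/(14/19) = 19/140.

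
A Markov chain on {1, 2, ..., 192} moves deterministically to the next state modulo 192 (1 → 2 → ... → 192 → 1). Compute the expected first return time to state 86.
E[T_86 | X_0 = 86] = 192

The chain cycles deterministically, so starting at state 86 it returns in exactly 192 steps. Equivalently, the stationary distribution is uniform π_j = 1/192 for every state j, so by Kac's formula E[T_86] = 1/π_86 = 192.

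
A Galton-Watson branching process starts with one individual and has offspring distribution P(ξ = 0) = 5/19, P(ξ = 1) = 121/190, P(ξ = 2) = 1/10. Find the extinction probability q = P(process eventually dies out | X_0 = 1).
q = 1

Mean offspring μ = 0·5/19 + 1·121/190 + 2·1/10 = 159/190 ≤ 1. For μ ≤ 1 with offspring not concentrated at 1, the Galton-Watson process goes extinct almost surely, so q = 1.
(Algebraic check: The pgf is f(s) = 5/19 + 121/190·s + 1/10·s². The extinction probability q is the smallest fixed point of f in [0, 1]. Setting s = f(s):
  1/10·s² + (121/190 − 1)·s + 5/19 = 0
  1/10·s² − (5/19 + 1/10)·s + 5/19 = 0
which factors as (s − 1)·(1/10·s − 5/19) = 0, giving roots s = 1 and s = (5/19)/(1/10) = 50/19. Since 50/19 ≥ 1, the smallest root in [0, 1] is s = 1.)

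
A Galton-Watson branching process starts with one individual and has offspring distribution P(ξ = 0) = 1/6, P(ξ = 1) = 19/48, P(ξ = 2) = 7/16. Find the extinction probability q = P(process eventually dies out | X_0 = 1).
q = 8/21

The pgf is f(s) = 1/6 + 19/48·s + 7/16·s². The extinction probability q is the smallest fixed point of f in [0, 1]. Setting s = f(s):
  7/16·s² + (19/48 − 1)·s + 1/6 = 0
  7/16·s² − (1/6 + 7/16)·s + 1/6 = 0
which factors as (s − 1)·(7/16·s − 1/6) = 0, giving roots s = 1 and s = (1/6)/(7/16) = 8/21.
Mean offspring μ = 19/48 + 2·7/16 = 61/48 > 1 (supercritical), so q < 1. The extinction probability is the smaller root: q = (1/6)/(7/16) = 8/21.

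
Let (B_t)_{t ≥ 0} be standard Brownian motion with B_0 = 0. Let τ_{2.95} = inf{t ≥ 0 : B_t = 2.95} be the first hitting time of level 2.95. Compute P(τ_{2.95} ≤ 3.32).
P(τ_{2.95} ≤ 3.32) = 2(1 − Φ(2.95/√3.32)) = 2(1 − Φ(1.6190)) ≈ 0.1054

By the reflection principle for standard BM, P(τ_b ≤ t) = 2 · P(B_t ≥ b). Since B_t ~ N(0, t), P(B_t ≥ 2.95) = 1 − Φ(2.95/√t) = 1 − Φ(2.95/√3.32) = 1 − Φ(1.6190) ≈ 0.05272. Doubling: P(τ_{2.95} ≤ 3.32) ≈ 2 · 0.05272 = 0.10544 ≈ 0.1054.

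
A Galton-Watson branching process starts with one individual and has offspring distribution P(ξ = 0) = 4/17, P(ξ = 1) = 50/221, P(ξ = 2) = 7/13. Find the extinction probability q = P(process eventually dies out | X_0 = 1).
q = 52/119

The pgf is f(s) = 4/17 + 50/221·s + 7/13·s². The extinction probability q is the smallest fixed point of f in [0, 1]. Setting s = f(s):
  7/13·s² + (50/221 − 1)·s + 4/17 = 0
  7/13·s² − (4/17 + 7/13)·s + 4/17 = 0
which factors as (s − 1)·(7/13·s − 4/17) = 0, giving roots s = 1 and s = (4/17)/(7/13) = 52/119.
Mean offspring μ = 50/221 + 2·7/13 = 288/221 > 1 (supercritical), so q < 1. The extinction probability is the smaller root: q = (4/17)/(7/13) = 52/119.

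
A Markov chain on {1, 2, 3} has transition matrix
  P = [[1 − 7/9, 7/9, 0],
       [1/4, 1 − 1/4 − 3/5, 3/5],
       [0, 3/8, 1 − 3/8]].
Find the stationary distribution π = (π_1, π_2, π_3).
π = (45/409, 140/409, 224/409)

This is a birth-death chain on three states, which satisfies detailed balance: π_1 · P_{12} = π_2 · P_{21} and π_2 · P_{23} = π_3 · P_{32}.
From π_1 · 7/9 = π_2 · 1/4: π_2/π_1 = (7/9)/(1/4) = 28/9.
From π_2 · 3/5 = π_3 · 3/8: π_3/π_2 = (3/5)/(3/8) = 8/5.
Take π_1 proportional to 1; then unnormalized π = (1, 28/9, 224/45). Normalize by dividing by the sum 409/45:
  π = (45/409, 140/409, 224/409).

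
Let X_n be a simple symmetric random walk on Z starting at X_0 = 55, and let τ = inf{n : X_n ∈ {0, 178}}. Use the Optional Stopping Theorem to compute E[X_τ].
E[X_τ] = 55

X_n is a martingale and τ is a bounded-mean stopping time (indeed τ is finite a.s. with bounded expectation since the walk is in a bounded region). By the OST, E[X_τ] = E[X_0] = 55. Equivalently: E[X_τ] = 178 · P(hit 178 first) + 0 · P(hit 0 first) = 178 · (55/178) = 55.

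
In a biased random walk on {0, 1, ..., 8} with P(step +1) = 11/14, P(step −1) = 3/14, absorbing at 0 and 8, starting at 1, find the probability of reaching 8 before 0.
P(hit 8 before 0) = (1 − (3/11)^1) / (1 − (3/11)^8) = 19487171/26794040

Let u_k denote P(reach 8 before 0 | start at k). Boundary: u_0 = 0, u_8 = 1. Recurrence: u_k = 11/14·u_{k+1} + 3/14·u_{k-1} for 1 ≤ k ≤ 7. Try u_k = A + B·r^k with r = q/p = (3/14)/(11/14) = 3/11. Substitution satisfies the recurrence; boundary conditions give:
  u_k = (1 − r^k) / (1 − r^N) = (1 − (3/11)^1) / (1 − (3/11)^8) = 19487171/26794040.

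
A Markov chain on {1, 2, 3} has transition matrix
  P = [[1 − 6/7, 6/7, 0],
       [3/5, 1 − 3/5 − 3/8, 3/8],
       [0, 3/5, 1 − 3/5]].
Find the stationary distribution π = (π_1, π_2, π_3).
π = (28/93, 40/93, 25/93)

This is a birth-death chain on three states, which satisfies detailed balance: π_1 · P_{12} = π_2 · P_{21} and π_2 · P_{23} = π_3 · P_{32}.
From π_1 · 6/7 = π_2 · 3/5: π_2/π_1 = (6/7)/(3/5) = 10/7.
From π_2 · 3/8 = π_3 · 3/5: π_3/π_2 = (3/8)/(3/5) = 5/8.
Take π_1 proportional to 1; then unnormalized π = (1, 10/7, 25/28). Normalize by dividing by the sum 93/28:
  π = (28/93, 40/93, 25/93).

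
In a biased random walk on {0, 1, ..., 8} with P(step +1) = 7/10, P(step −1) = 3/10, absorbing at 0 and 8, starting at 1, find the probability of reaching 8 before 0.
P(hit 8 before 0) = (1 − (3/7)^1) / (1 − (3/7)^8) = 823543/1439560

Let u_k denote P(reach 8 before 0 | start at k). Boundary: u_0 = 0, u_8 = 1. Recurrence: u_k = 7/10·u_{k+1} + 3/10·u_{k-1} for 1 ≤ k ≤ 7. Try u_k = A + B·r^k with r = q/p = (3/10)/(7/10) = 3/7. Substitution satisfies the recurrence; boundary conditions give:
  u_k = (1 − r^k) / (1 − r^N) = (1 − (3/7)^1) / (1 − (3/7)^8) = 823543/1439560.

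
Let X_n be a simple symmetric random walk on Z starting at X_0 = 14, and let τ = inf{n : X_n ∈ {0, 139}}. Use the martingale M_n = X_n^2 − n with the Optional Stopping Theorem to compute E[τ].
E[τ] = 1750

M_n = X_n^2 − n is a martingale (since E[X_{n+1}^2 | F_n] = X_n^2 + 1). By OST (τ has finite mean in a bounded region), E[M_τ] = E[M_0] = X_0^2 − 0 = 14^2 = 196. Also E[M_τ] = E[X_τ^2] − E[τ]. The walk exits at 0 or 139, with P(hit 139 first) = 14/139, so E[X_τ^2] = 139^2 · 14/139 + 0 = 1946. Thus E[τ] = E[X_τ^2] − E[M_τ] = 1946 − 196 = 1750 = 14(139 − 14) = 1750.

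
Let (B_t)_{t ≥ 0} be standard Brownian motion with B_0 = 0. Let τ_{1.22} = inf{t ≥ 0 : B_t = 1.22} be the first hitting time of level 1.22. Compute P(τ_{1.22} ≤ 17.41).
P(τ_{1.22} ≤ 17.41) = 2(1 − Φ(1.22/√17.41)) = 2(1 − Φ(0.2924)) ≈ 0.7700

By the reflection principle for standard BM, P(τ_b ≤ t) = 2 · P(B_t ≥ b). Since B_t ~ N(0, t), P(B_t ≥ 1.22) = 1 − Φ(1.22/√t) = 1 − Φ(1.22/√17.41) = 1 − Φ(0.2924) ≈ 0.38499. Doubling: P(τ_{1.22} ≤ 17.41) ≈ 2 · 0.38499 = 0.76998 ≈ 0.7700.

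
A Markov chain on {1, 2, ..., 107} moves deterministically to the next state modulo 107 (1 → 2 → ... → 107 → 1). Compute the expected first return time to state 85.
E[T_85 | X_0 = 85] = 107

The chain cycles deterministically, so starting at state 85 it returns in exactly 107 steps. Equivalently, the stationary distribution is uniform π_j = 1/107 for every state j, so by Kac's formula E[T_85] = 1/π_85 = 107.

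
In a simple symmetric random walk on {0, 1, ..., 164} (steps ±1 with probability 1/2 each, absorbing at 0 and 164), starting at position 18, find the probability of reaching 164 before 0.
P(hit 164 before 0) = 18/164 = 9/82

Let u_k = P(hit 164 before 0 | start at k). Then u_0 = 0, u_164 = 1, and u_k = u_{k-1}/2 + u_{k+1}/2 for 1 ≤ k ≤ 163. This harmonic recurrence is solved by u_k = k/164, giving u_18 = 18/164 = 9/82.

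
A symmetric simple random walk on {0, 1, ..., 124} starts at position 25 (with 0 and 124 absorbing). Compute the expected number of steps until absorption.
E[τ | X_0 = 25] = 2475

Let v_k = E[τ | X_0 = k]. Boundary: v_0 = v_124 = 0. Recurrence: v_k = 1 + (v_{k-1} + v_{k+1})/2 for 1 ≤ k ≤ 123. The particular solution to v_k − (v_{k-1} + v_{k+1})/2 = 1 is v_k = −k^2. Adding homogeneous solution A + B k and matching boundaries gives v_k = k (124 − k). Substituting k = 25: v_25 = 25 · 99 = 2475.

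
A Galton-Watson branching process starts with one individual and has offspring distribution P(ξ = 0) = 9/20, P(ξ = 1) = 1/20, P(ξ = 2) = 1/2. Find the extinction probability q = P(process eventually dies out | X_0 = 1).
q = 9/10

The pgf is f(s) = 9/20 + 1/20·s + 1/2·s². The extinction probability q is the smallest fixed point of f in [0, 1]. Setting s = f(s):
  1/2·s² + (1/20 − 1)·s + 9/20 = 0
  1/2·s² − (9/20 + 1/2)·s + 9/20 = 0
which factors as (s − 1)·(1/2·s − 9/20) = 0, giving roots s = 1 and s = (9/20)/(1/2) = 9/10.
Mean offspring μ = 1/20 + 2·1/2 = 21/20 > 1 (supercritical), so q < 1. The extinction probability is the smaller root: q = (9/20)/(1/2) = 9/10.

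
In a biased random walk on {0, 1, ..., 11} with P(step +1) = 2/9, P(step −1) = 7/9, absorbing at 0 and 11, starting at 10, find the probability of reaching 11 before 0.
P(hit 11 before 0) = (1 − (7/2)^10) / (1 − (7/2)^11) = 112989690/395464939

Let u_k denote P(reach 11 before 0 | start at k). Boundary: u_0 = 0, u_11 = 1. Recurrence: u_k = 2/9·u_{k+1} + 7/9·u_{k-1} for 1 ≤ k ≤ 10. Try u_k = A + B·r^k with r = q/p = (7/9)/(2/9) = 7/2. Substitution satisfies the recurrence; boundary conditions give:
  u_k = (1 − r^k) / (1 − r^N) = (1 − (7/2)^10) / (1 − (7/2)^11) = 112989690/395464939.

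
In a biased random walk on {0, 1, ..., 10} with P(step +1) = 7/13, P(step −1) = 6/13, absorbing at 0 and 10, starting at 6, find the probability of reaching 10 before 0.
P(hit 10 before 0) = (1 − (6/7)^6) / (1 − (6/7)^10) = 13111861/17077621

Let u_k denote P(reach 10 before 0 | start at k). Boundary: u_0 = 0, u_10 = 1. Recurrence: u_k = 7/13·u_{k+1} + 6/13·u_{k-1} for 1 ≤ k ≤ 9. Try u_k = A + B·r^k with r = q/p = (6/13)/(7/13) = 6/7. Substitution satisfies the recurrence; boundary conditions give:
  u_k = (1 − r^k) / (1 − r^N) = (1 − (6/7)^6) / (1 − (6/7)^10) = 13111861/17077621.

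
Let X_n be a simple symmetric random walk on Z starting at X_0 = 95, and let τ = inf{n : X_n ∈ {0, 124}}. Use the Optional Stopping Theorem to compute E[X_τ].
E[X_τ] = 95

X_n is a martingale and τ is a bounded-mean stopping time (indeed τ is finite a.s. with bounded expectation since the walk is in a bounded region). By the OST, E[X_τ] = E[X_0] = 95. Equivalently: E[X_τ] = 124 · P(hit 124 first) + 0 · P(hit 0 first) = 124 · (95/124) = 95.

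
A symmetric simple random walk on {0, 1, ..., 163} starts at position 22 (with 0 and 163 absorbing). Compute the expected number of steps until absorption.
E[τ | X_0 = 22] = 3102

Let v_k = E[τ | X_0 = k]. Boundary: v_0 = v_163 = 0. Recurrence: v_k = 1 + (v_{k-1} + v_{k+1})/2 for 1 ≤ k ≤ 162. The particular solution to v_k − (v_{k-1} + v_{k+1})/2 = 1 is v_k = −k^2. Adding homogeneous solution A + B k and matching boundaries gives v_k = k (163 − k). Substituting k = 22: v_22 = 22 · 141 = 3102.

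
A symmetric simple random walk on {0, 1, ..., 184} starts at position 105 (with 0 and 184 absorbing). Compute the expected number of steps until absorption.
E[τ | X_0 = 105] = 8295

Let v_k = E[τ | X_0 = k]. Boundary: v_0 = v_184 = 0. Recurrence: v_k = 1 + (v_{k-1} + v_{k+1})/2 for 1 ≤ k ≤ 183. The particular solution to v_k − (v_{k-1} + v_{k+1})/2 = 1 is v_k = −k^2. Adding homogeneous solution A + B k and matching boundaries gives v_k = k (184 − k). Substituting k = 105: v_105 = 105 · 79 = 8295.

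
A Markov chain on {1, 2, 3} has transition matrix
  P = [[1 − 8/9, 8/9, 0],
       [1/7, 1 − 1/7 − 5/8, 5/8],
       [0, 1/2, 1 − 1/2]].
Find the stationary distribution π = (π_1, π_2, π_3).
π = (1/15, 56/135, 14/27)

This is a birth-death chain on three states, which satisfies detailed balance: π_1 · P_{12} = π_2 · P_{21} and π_2 · P_{23} = π_3 · P_{32}.
From π_1 · 8/9 = π_2 · 1/7: π_2/π_1 = (8/9)/(1/7) = 56/9.
From π_2 · 5/8 = π_3 · 1/2: π_3/π_2 = (5/8)/(1/2) = 5/4.
Take π_1 proportional to 1; then unnormalized π = (1, 56/9, 70/9). Normalize by dividing by the sum 15:
  π = (1/15, 56/135, 14/27).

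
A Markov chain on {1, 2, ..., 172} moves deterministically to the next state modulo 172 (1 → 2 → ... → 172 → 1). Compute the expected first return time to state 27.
E[T_27 | X_0 = 27] = 172

The chain cycles deterministically, so starting at state 27 it returns in exactly 172 steps. Equivalently, the stationary distribution is uniform π_j = 1/172 for every state j, so by Kac's formula E[T_27] = 1/π_27 = 172.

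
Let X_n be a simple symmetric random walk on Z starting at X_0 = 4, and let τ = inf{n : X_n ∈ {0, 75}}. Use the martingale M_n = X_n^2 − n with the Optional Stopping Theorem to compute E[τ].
E[τ] = 284

M_n = X_n^2 − n is a martingale (since E[X_{n+1}^2 | F_n] = X_n^2 + 1). By OST (τ has finite mean in a bounded region), E[M_τ] = E[M_0] = X_0^2 − 0 = 4^2 = 16. Also E[M_τ] = E[X_τ^2] − E[τ]. The walk exits at 0 or 75, with P(hit 75 first) = 4/75, so E[X_τ^2] = 75^2 · 4/75 + 0 = 300. Thus E[τ] = E[X_τ^2] − E[M_τ] = 300 − 16 = 284 = 4(75 − 4) = 284.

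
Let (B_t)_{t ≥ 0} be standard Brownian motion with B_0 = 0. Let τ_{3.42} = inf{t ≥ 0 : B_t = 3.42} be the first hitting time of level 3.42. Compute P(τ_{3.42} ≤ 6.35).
P(τ_{3.42} ≤ 6.35) = 2(1 − Φ(3.42/√6.35)) = 2(1 − Φ(1.3572)) ≈ 0.1747

By the reflection principle for standard BM, P(τ_b ≤ t) = 2 · P(B_t ≥ b). Since B_t ~ N(0, t), P(B_t ≥ 3.42) = 1 − Φ(3.42/√t) = 1 − Φ(3.42/√6.35) = 1 − Φ(1.3572) ≈ 0.08736. Doubling: P(τ_{3.42} ≤ 6.35) ≈ 2 · 0.08736 = 0.17472 ≈ 0.1747.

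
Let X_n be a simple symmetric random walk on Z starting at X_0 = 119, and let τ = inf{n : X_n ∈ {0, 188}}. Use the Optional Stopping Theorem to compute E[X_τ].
E[X_τ] = 119

X_n is a martingale and τ is a bounded-mean stopping time (indeed τ is finite a.s. with bounded expectation since the walk is in a bounded region). By the OST, E[X_τ] = E[X_0] = 119. Equivalently: E[X_τ] = 188 · P(hit 188 first) + 0 · P(hit 0 first) = 188 · (119/188) = 119.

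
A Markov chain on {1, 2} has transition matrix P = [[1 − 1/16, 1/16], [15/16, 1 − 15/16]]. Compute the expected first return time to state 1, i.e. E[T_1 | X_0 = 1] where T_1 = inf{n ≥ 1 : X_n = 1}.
E[T_1 | X_0 = 1] = 1/π_1 = 16/15

For an irreducible recurrent Markov chain with stationary distribution π, E[T_i | X_0 = i] = 1/π_i (Kac's formula). Here π_1 = (15/16)/(1/16 + 15/16) = (15/16)/(1) = 15/16, so E[T_1 | X_0 = 1] = 1/π_1 = (1/16 + 15/16)/(15/16) = (1)/(15/16) = 16/15.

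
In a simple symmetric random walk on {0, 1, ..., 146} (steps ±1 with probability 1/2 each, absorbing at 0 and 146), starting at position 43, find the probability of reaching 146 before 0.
P(hit 146 before 0) = 43/146

Let u_k = P(hit 146 before 0 | start at k). Then u_0 = 0, u_146 = 1, and u_k = u_{k-1}/2 + u_{k+1}/2 for 1 ≤ k ≤ 145. This harmonic recurrence is solved by u_k = k/146, giving u_43 = 43/146.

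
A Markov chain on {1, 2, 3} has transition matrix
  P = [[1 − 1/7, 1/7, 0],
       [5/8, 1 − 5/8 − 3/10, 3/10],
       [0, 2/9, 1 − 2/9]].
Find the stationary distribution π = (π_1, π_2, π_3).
π = (175/269, 40/269, 54/269)

This is a birth-death chain on three states, which satisfies detailed balance: π_1 · P_{12} = π_2 · P_{21} and π_2 · P_{23} = π_3 · P_{32}.
From π_1 · 1/7 = π_2 · 5/8: π_2/π_1 = (1/7)/(5/8) = 8/35.
From π_2 · 3/10 = π_3 · 2/9: π_3/π_2 = (3/10)/(2/9) = 27/20.
Take π_1 proportional to 1; then unnormalized π = (1, 8/35, 54/175). Normalize by dividing by the sum 269/175:
  π = (175/269, 40/269, 54/269).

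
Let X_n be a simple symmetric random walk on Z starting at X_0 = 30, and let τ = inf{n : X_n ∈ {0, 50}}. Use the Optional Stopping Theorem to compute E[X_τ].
E[X_τ] = 30

X_n is a martingale and τ is a bounded-mean stopping time (indeed τ is finite a.s. with bounded expectation since the walk is in a bounded region). By the OST, E[X_τ] = E[X_0] = 30. Equivalently: E[X_τ] = 50 · P(hit 50 first) + 0 · P(hit 0 first) = 50 · (30/50) = 30.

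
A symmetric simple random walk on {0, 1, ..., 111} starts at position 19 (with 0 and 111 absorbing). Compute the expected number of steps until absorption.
E[τ | X_0 = 19] = 1748

Let v_k = E[τ | X_0 = k]. Boundary: v_0 = v_111 = 0. Recurrence: v_k = 1 + (v_{k-1} + v_{k+1})/2 for 1 ≤ k ≤ 110. The particular solution to v_k − (v_{k-1} + v_{k+1})/2 = 1 is v_k = −k^2. Adding homogeneous solution A + B k and matching boundaries gives v_k = k (111 − k). Substituting k = 19: v_19 = 19 · 92 = 1748.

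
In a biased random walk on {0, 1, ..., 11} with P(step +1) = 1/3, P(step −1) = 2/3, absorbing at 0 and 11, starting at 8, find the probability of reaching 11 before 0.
P(hit 11 before 0) = (1 − (2)^8) / (1 − (2)^11) = 255/2047

Let u_k denote P(reach 11 before 0 | start at k). Boundary: u_0 = 0, u_11 = 1. Recurrence: u_k = 1/3·u_{k+1} + 2/3·u_{k-1} for 1 ≤ k ≤ 10. Try u_k = A + B·r^k with r = q/p = (2/3)/(1/3) = 2. Substitution satisfies the recurrence; boundary conditions give:
  u_k = (1 − r^k) / (1 − r^N) = (1 − (2)^8) / (1 − (2)^11) = 255/2047.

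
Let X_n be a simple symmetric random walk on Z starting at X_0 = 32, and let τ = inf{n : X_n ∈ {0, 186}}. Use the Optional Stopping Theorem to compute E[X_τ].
E[X_τ] = 32

X_n is a martingale and τ is a bounded-mean stopping time (indeed τ is finite a.s. with bounded expectation since the walk is in a bounded region). By the OST, E[X_τ] = E[X_0] = 32. Equivalently: E[X_τ] = 186 · P(hit 186 first) + 0 · P(hit 0 first) = 186 · (32/186) = 32.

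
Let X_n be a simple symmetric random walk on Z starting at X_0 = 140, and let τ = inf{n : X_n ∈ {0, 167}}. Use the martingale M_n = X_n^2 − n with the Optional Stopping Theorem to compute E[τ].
E[τ] = 3780

M_n = X_n^2 − n is a martingale (since E[X_{n+1}^2 | F_n] = X_n^2 + 1). By OST (τ has finite mean in a bounded region), E[M_τ] = E[M_0] = X_0^2 − 0 = 140^2 = 19600. Also E[M_τ] = E[X_τ^2] − E[τ]. The walk exits at 0 or 167, with P(hit 167 first) = 140/167, so E[X_τ^2] = 167^2 · 140/167 + 0 = 23380. Thus E[τ] = E[X_τ^2] − E[M_τ] = 23380 − 19600 = 3780 = 140(167 − 140) = 3780.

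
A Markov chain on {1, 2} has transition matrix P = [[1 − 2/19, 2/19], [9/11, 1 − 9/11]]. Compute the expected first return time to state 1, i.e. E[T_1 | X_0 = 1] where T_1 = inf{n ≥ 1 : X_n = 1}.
E[T_1 | X_0 = 1] = 1/π_1 = 193/171

For an irreducible recurrent Markov chain with stationary distribution π, E[T_i | X_0 = i] = 1/π_i (Kac's formula). Here π_1 = (9/11)/(2/19 + 9/11) = (9/11)/(193/209) = 171/193, so E[T_1 | X_0 = 1] = 1/π_1 = (2/19 + 9/11)/(9/11) = (193/209)/(9/11) = 193/171.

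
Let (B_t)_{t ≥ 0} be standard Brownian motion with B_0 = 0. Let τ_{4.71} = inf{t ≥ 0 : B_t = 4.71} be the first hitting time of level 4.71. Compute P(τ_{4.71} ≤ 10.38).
P(τ_{4.71} ≤ 10.38) = 2(1 − Φ(4.71/√10.38)) = 2(1 − Φ(1.4619)) ≈ 0.1438

By the reflection principle for standard BM, P(τ_b ≤ t) = 2 · P(B_t ≥ b). Since B_t ~ N(0, t), P(B_t ≥ 4.71) = 1 − Φ(4.71/√t) = 1 − Φ(4.71/√10.38) = 1 − Φ(1.4619) ≈ 0.07188. Doubling: P(τ_{4.71} ≤ 10.38) ≈ 2 · 0.07188 = 0.14376 ≈ 0.1438.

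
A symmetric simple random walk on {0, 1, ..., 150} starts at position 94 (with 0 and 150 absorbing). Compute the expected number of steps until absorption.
E[τ | X_0 = 94] = 5264

Let v_k = E[τ | X_0 = k]. Boundary: v_0 = v_150 = 0. Recurrence: v_k = 1 + (v_{k-1} + v_{k+1})/2 for 1 ≤ k ≤ 149. The particular solution to v_k − (v_{k-1} + v_{k+1})/2 = 1 is v_k = −k^2. Adding homogeneous solution A + B k and matching boundaries gives v_k = k (150 − k). Substituting k = 94: v_94 = 94 · 56 = 5264.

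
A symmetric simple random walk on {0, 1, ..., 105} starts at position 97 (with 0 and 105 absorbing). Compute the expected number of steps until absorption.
E[τ | X_0 = 97] = 776

Let v_k = E[τ | X_0 = k]. Boundary: v_0 = v_105 = 0. Recurrence: v_k = 1 + (v_{k-1} + v_{k+1})/2 for 1 ≤ k ≤ 104. The particular solution to v_k − (v_{k-1} + v_{k+1})/2 = 1 is v_k = −k^2. Adding homogeneous solution A + B k and matching boundaries gives v_k = k (105 − k). Substituting k = 97: v_97 = 97 · 8 = 776.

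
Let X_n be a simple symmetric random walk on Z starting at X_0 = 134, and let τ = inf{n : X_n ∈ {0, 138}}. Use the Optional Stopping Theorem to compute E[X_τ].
E[X_τ] = 134

X_n is a martingale and τ is a bounded-mean stopping time (indeed τ is finite a.s. with bounded expectation since the walk is in a bounded region). By the OST, E[X_τ] = E[X_0] = 134. Equivalently: E[X_τ] = 138 · P(hit 138 first) + 0 · P(hit 0 first) = 138 · (134/138) = 134.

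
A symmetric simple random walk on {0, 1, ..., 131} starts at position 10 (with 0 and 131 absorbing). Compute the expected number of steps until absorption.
E[τ | X_0 = 10] = 1210

Let v_k = E[τ | X_0 = k]. Boundary: v_0 = v_131 = 0. Recurrence: v_k = 1 + (v_{k-1} + v_{k+1})/2 for 1 ≤ k ≤ 130. The particular solution to v_k − (v_{k-1} + v_{k+1})/2 = 1 is v_k = −k^2. Adding homogeneous solution A + B k and matching boundaries gives v_k = k (131 − k). Substituting k = 10: v_10 = 10 · 121 = 1210.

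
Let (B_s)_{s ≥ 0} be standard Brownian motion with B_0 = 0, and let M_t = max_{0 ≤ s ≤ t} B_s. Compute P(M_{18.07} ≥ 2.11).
P(M_{18.07} ≥ 2.11) = 2·P(B_{18.07} ≥ 2.11) = 2(1 − Φ(2.11/√18.07)) ≈ 0.6196

By the reflection principle for Brownian motion, P(M_t ≥ a) = 2 · P(B_t ≥ a) for a ≥ 0. Since B_t ~ N(0, t), P(B_t ≥ 2.11) = 1 − Φ(2.11/√t) = 1 − Φ(2.11/√18.07) = 1 − Φ(0.4964). So
  P(M_{18.07} ≥ 2.11) = 2(1 − Φ(0.4964)) ≈ 0.6196.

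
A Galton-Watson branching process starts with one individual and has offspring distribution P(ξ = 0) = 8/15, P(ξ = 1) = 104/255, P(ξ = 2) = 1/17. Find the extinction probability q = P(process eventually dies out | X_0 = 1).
q = 1

Mean offspring μ = 0·8/15 + 1·104/255 + 2·1/17 = 134/255 ≤ 1. For μ ≤ 1 with offspring not concentrated at 1, the Galton-Watson process goes extinct almost surely, so q = 1.
(Algebraic check: The pgf is f(s) = 8/15 + 104/255·s + 1/17·s². The extinction probability q is the smallest fixed point of f in [0, 1]. Setting s = f(s):
  1/17·s² + (104/255 − 1)·s + 8/15 = 0
  1/17·s² − (8/15 + 1/17)·s + 8/15 = 0
which factors as (s − 1)·(1/17·s − 8/15) = 0, giving roots s = 1 and s = (8/15)/(1/17) = 136/15. Since 136/15 ≥ 1, the smallest root in [0, 1] is s = 1.)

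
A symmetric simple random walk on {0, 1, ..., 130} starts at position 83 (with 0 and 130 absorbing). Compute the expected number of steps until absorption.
E[τ | X_0 = 83] = 3901

Let v_k = E[τ | X_0 = k]. Boundary: v_0 = v_130 = 0. Recurrence: v_k = 1 + (v_{k-1} + v_{k+1})/2 for 1 ≤ k ≤ 129. The particular solution to v_k − (v_{k-1} + v_{k+1})/2 = 1 is v_k = −k^2. Adding homogeneous solution A + B k and matching boundaries gives v_k = k (130 − k). Substituting k = 83: v_83 = 83 · 47 = 3901.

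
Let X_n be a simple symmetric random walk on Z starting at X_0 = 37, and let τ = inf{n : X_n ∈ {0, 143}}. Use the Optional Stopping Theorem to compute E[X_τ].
E[X_τ] = 37

X_n is a martingale and τ is a bounded-mean stopping time (indeed τ is finite a.s. with bounded expectation since the walk is in a bounded region). By the OST, E[X_τ] = E[X_0] = 37. Equivalently: E[X_τ] = 143 · P(hit 143 first) + 0 · P(hit 0 first) = 143 · (37/143) = 37.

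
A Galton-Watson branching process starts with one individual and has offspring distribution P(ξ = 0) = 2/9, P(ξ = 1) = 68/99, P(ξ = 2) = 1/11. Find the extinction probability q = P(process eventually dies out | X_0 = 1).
q = 1

Mean offspring μ = 0·2/9 + 1·68/99 + 2·1/11 = 86/99 ≤ 1. For μ ≤ 1 with offspring not concentrated at 1, the Galton-Watson process goes extinct almost surely, so q = 1.
(Algebraic check: The pgf is f(s) = 2/9 + 68/99·s + 1/11·s². The extinction probability q is the smallest fixed point of f in [0, 1]. Setting s = f(s):
  1/11·s² + (68/99 − 1)·s + 2/9 = 0
  1/11·s² − (2/9 + 1/11)·s + 2/9 = 0
which factors as (s − 1)·(1/11·s − 2/9) = 0, giving roots s = 1 and s = (2/9)/(1/11) = 22/9. Since 22/9 ≥ 1, the smallest root in [0, 1] is s = 1.)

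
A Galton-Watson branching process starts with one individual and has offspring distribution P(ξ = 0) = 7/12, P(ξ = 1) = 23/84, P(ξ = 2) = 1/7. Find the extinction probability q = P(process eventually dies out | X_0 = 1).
q = 1

Mean offspring μ = 0·7/12 + 1·23/84 + 2·1/7 = 47/84 ≤ 1. For μ ≤ 1 with offspring not concentrated at 1, the Galton-Watson process goes extinct almost surely, so q = 1.
(Algebraic check: The pgf is f(s) = 7/12 + 23/84·s + 1/7·s². The extinction probability q is the smallest fixed point of f in [0, 1]. Setting s = f(s):
  1/7·s² + (23/84 − 1)·s + 7/12 = 0
  1/7·s² − (7/12 + 1/7)·s + 7/12 = 0
which factors as (s − 1)·(1/7·s − 7/12) = 0, giving roots s = 1 and s = (7/12)/(1/7) = 49/12. Since 49/12 ≥ 1, the smallest root in [0, 1] is s = 1.)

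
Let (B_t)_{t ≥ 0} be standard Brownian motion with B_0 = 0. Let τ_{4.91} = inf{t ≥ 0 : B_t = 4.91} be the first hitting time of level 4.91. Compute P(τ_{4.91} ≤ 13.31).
P(τ_{4.91} ≤ 13.31) = 2(1 − Φ(4.91/√13.31)) = 2(1 − Φ(1.3458)) ≈ 0.1784

By the reflection principle for standard BM, P(τ_b ≤ t) = 2 · P(B_t ≥ b). Since B_t ~ N(0, t), P(B_t ≥ 4.91) = 1 − Φ(4.91/√t) = 1 − Φ(4.91/√13.31) = 1 − Φ(1.3458) ≈ 0.08918. Doubling: P(τ_{4.91} ≤ 13.31) ≈ 2 · 0.08918 = 0.17836 ≈ 0.1784.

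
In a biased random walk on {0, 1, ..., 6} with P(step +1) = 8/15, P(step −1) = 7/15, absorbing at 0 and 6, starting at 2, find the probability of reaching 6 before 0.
P(hit 6 before 0) = (1 − (7/8)^2) / (1 − (7/8)^6) = 4096/9633

Let u_k denote P(reach 6 before 0 | start at k). Boundary: u_0 = 0, u_6 = 1. Recurrence: u_k = 8/15·u_{k+1} + 7/15·u_{k-1} for 1 ≤ k ≤ 5. Try u_k = A + B·r^k with r = q/p = (7/15)/(8/15) = 7/8. Substitution satisfies the recurrence; boundary conditions give:
  u_k = (1 − r^k) / (1 − r^N) = (1 − (7/8)^2) / (1 − (7/8)^6) = 4096/9633.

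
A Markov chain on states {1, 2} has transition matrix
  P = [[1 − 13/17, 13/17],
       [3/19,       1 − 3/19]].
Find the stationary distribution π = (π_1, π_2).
π_1 = 51/298, π_2 = 247/298

Solve πP = π with π_1 + π_2 = 1. From πP = π: π_1 · (1 − 13/17) + π_2 · 3/19 = π_1 ⇒ π_2 · 3/19 = π_1 · 13/17 ⇒ π_2/π_1 = (13/17)/(3/19) = 247/51. Together with π_1 + π_2 = 1:
  π_1 = (3/19)/(13/17 + 3/19) = (3/19)/(298/323) = 51/298,
  π_2 = (13/17)/(13/17 + 3/19) = (13/17)/(298/323) = 247/298.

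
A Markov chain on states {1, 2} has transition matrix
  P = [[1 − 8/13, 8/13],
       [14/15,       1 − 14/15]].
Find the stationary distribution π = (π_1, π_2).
π_1 = 91/151, π_2 = 60/151

Solve πP = π with π_1 + π_2 = 1. From πP = π: π_1 · (1 − 8/13) + π_2 · 14/15 = π_1 ⇒ π_2 · 14/15 = π_1 · 8/13 ⇒ π_2/π_1 = (8/13)/(14/15) = 60/91. Together with π_1 + π_2 = 1:
  π_1 = (14/15)/(8/13 + 14/15) = (14/15)/(302/195) = 91/151,
  π_2 = (8/13)/(8/13 + 14/15) = (8/13)/(302/195) = 60/151.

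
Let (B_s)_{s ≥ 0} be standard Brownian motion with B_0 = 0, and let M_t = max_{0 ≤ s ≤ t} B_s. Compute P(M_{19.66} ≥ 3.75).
P(M_{19.66} ≥ 3.75) = 2·P(B_{19.66} ≥ 3.75) = 2(1 − Φ(3.75/√19.66)) ≈ 0.3977

By the reflection principle for Brownian motion, P(M_t ≥ a) = 2 · P(B_t ≥ a) for a ≥ 0. Since B_t ~ N(0, t), P(B_t ≥ 3.75) = 1 − Φ(3.75/√t) = 1 − Φ(3.75/√19.66) = 1 − Φ(0.8457). So
  P(M_{19.66} ≥ 3.75) = 2(1 − Φ(0.8457)) ≈ 0.3977.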